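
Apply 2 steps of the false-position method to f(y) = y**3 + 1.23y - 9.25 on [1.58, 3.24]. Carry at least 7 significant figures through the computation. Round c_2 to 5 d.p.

f(1.580000) = -3.362288, f(3.240000) = 28.747424
step 1: c = 1.753823, f(c) = -1.698225 < 0 → new bracket [1.753823, 3.240000]
step 2: c = 1.836720, f(c) = -0.794585 < 0 → new bracket [1.836720, 3.240000]

1.83672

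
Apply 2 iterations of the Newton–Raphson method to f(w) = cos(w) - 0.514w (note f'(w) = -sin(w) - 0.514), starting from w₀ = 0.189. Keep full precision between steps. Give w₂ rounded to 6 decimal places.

w_0 = 0.189000: f = 0.885047, f' = -0.701877 → w_1 = 0.189000 - (0.885047)/(-0.701877) = 1.449971
w_1 = 1.449971: f = -0.624754, f' = -1.506710 → w_2 = 1.449971 - (-0.624754)/(-1.506710) = 1.035323

1.035323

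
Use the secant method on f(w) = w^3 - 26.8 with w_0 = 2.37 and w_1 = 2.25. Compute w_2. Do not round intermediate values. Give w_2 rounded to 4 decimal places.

f(w_0) = -13.487947, f(w_1) = -15.409375
w_2 = 2.250000 - (-15.409375)·(2.250000 - 2.370000)/(-15.409375 - (-13.487947)) = 3.212370; f(w_2) = 6.349483

3.2124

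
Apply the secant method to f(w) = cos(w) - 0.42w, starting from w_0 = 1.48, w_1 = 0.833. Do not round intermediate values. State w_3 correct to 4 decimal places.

f(w_0) = -0.530928, f(w_1) = 0.322799
w_2 = 0.833000 - (0.322799)·(0.833000 - 1.480000)/(0.322799 - (-0.530928)) = 1.077634; f(w_2) = 0.020807
w_3 = 1.077634 - (0.020807)·(1.077634 - 0.833000)/(0.020807 - (0.322799)) = 1.094489; f(w_3) = -0.001185

1.0945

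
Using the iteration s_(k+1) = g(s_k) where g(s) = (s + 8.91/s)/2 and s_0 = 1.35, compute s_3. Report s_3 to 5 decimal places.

s_1 = g(1.350000) = 3.975000
s_2 = g(3.975000) = 3.108255
s_3 = g(3.108255) = 2.987408

2.98741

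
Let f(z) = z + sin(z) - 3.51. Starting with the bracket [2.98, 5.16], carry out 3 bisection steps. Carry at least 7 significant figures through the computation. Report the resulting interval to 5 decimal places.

f(2.980000) = -0.369110, f(5.160000) = 0.748516 (opposite signs)
step 1: m = 4.070000, f(m) = -0.240667 < 0 → root in [4.070000, 5.160000]
step 2: m = 4.615000, f(m) = 0.109739 > 0 → root in [4.070000, 4.615000]
step 3: m = 4.342500, f(m) = -0.099867 < 0 → root in [4.342500, 4.615000]

[4.34250, 4.61500]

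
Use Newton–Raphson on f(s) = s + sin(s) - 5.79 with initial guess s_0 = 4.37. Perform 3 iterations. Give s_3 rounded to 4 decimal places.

7.2047

f'(s) = 1 + cos(s)
s_0 = 4.370000: f = -2.361955, f' = 0.664262 → s_1 = 4.370000 - (-2.361955)/(0.664262) = 7.925760
s_1 = 7.925760: f = 3.133185, f' = 0.928283 → s_2 = 7.925760 - (3.133185)/(0.928283) = 4.550512
s_2 = 4.550512: f = -2.226415, f' = 0.838829 → s_3 = 4.550512 - (-2.226415)/(0.838829) = 7.204707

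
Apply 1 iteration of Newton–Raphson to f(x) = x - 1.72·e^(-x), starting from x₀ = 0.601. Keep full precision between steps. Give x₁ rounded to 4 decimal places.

0.7770

f'(x) = 1 + 1.72·e^(-x)
x_0 = 0.601000: f = -0.342013, f' = 1.943013 → x_1 = 0.601000 - (-0.342013)/(1.943013) = 0.777022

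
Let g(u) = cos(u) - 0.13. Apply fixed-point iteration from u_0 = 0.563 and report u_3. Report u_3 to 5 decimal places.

0.68116

u_1 = g(0.563000) = 0.715658
u_2 = g(0.715658) = 0.624662
u_3 = g(0.624662) = 0.681161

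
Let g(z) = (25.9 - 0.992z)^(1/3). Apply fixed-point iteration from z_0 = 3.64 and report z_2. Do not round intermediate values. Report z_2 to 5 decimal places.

2.84832

z_1 = g(3.640000) = 2.814261
z_2 = g(2.814261) = 2.848322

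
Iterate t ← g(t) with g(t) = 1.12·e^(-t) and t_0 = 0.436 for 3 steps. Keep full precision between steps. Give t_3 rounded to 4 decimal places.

0.6508

t_1 = g(0.436000) = 0.724212
t_2 = g(0.724212) = 0.542871
t_3 = g(0.542871) = 0.650807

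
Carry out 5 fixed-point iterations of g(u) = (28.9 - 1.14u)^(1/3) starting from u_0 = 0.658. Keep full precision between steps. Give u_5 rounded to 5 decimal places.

2.94502

u_1 = g(0.658000) = 3.041997
u_2 = g(3.041997) = 2.940769
u_3 = g(2.940769) = 2.945210
u_4 = g(2.945210) = 2.945015
u_5 = g(2.945015) = 2.945024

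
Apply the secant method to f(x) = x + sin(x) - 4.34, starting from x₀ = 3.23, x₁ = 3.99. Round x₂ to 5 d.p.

12.51682

f(x_0) = -1.198292, f(x_1) = -1.100228
x_2 = 3.990000 - (-1.100228)·(3.990000 - 3.230000)/(-1.100228 - (-1.198292)) = 12.516823; f(x_2) = 8.127296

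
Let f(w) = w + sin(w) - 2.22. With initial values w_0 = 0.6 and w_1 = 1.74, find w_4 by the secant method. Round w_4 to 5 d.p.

Secant update: w_(k+1) = w_k − f(w_k)·(w_k − w_(k-1))/(f(w_k) − f(w_(k-1))).
f(w_0) = -1.055358, f(w_1) = 0.505719
w_2 = 1.740000 - (0.505719)·(1.740000 - 0.600000)/(0.505719 - (-1.055358)) = 1.370691; f(w_2) = 0.130737
w_3 = 1.370691 - (0.130737)·(1.370691 - 1.740000)/(0.130737 - (0.505719)) = 1.241932; f(w_3) = -0.031658
w_4 = 1.241932 - (-0.031658)·(1.241932 - 1.370691)/(-0.031658 - (0.130737)) = 1.267033; f(w_4) = 0.001251

1.26703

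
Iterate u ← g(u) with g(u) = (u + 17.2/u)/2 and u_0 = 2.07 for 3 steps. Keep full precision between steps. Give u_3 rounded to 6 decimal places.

4.148577

u_1 = g(2.070000) = 5.189589
u_2 = g(5.189589) = 4.251959
u_3 = g(4.251959) = 4.148577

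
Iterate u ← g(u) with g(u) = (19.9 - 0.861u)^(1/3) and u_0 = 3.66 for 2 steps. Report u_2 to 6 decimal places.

u_1 = g(3.660000) = 2.558551
u_2 = g(2.558551) = 2.605957

2.605957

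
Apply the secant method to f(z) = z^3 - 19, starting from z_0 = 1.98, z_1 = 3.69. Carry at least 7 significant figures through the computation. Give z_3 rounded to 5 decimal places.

f(z_0) = -11.237608, f(z_1) = 31.243409
z_2 = 3.690000 - (31.243409)·(3.690000 - 1.980000)/(31.243409 - (-11.237608)) = 2.432351; f(z_2) = -4.609414
z_3 = 2.432351 - (-4.609414)·(2.432351 - 3.690000)/(-4.609414 - (31.243409)) = 2.594040; f(z_3) = -1.544590

2.59404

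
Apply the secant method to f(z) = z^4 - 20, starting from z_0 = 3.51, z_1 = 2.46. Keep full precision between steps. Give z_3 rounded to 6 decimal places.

f(z_0) = 131.784864, f(z_1) = 16.621863
z_2 = 2.460000 - (16.621863)·(2.460000 - 3.510000)/(16.621863 - (131.784864)) = 2.308450; f(z_2) = 8.397615
z_3 = 2.308450 - (8.397615)·(2.308450 - 2.460000)/(8.397615 - (16.621863)) = 2.153705; f(z_3) = 1.515185

2.153705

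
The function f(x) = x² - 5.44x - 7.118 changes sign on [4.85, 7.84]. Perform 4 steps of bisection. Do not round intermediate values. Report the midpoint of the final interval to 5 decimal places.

6.43844

f(4.850000) = -9.979500, f(7.840000) = 11.698000 (opposite signs)
step 1: m = 6.345000, f(m) = -1.375775 < 0 → root in [6.345000, 7.840000]
step 2: m = 7.092500, f(m) = 4.602356 > 0 → root in [6.345000, 7.092500]
step 3: m = 6.718750, f(m) = 1.473602 > 0 → root in [6.345000, 6.718750]
step 4: m = 6.531875, f(m) = 0.013991 > 0 → root in [6.345000, 6.531875]
Midpoint of [6.345000, 6.531875] = 6.438437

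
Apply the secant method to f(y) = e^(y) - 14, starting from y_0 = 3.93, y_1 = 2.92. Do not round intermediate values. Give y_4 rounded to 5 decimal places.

2.64029

Secant update: y_(k+1) = y_k − f(y_k)·(y_k − y_(k-1))/(f(y_k) − f(y_(k-1))).
f(y_0) = 36.906978, f(y_1) = 4.541287
y_2 = 2.920000 - (4.541287)·(2.920000 - 3.930000)/(4.541287 - (36.906978)) = 2.778285; f(y_2) = 2.091402
y_3 = 2.778285 - (2.091402)·(2.778285 - 2.920000)/(2.091402 - (4.541287)) = 2.657307; f(y_3) = 0.257839
y_4 = 2.657307 - (0.257839)·(2.657307 - 2.778285)/(0.257839 - (2.091402)) = 2.640295; f(y_4) = 0.017334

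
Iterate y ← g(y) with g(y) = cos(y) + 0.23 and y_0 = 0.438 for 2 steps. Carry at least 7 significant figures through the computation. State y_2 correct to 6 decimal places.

0.651587

y_1 = g(0.438000) = 1.135602
y_2 = g(1.135602) = 0.651587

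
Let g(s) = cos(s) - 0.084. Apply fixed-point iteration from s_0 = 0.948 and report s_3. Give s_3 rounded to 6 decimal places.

s_1 = g(0.948000) = 0.499309
s_2 = g(0.499309) = 0.793914
s_3 = g(0.793914) = 0.617060

0.617060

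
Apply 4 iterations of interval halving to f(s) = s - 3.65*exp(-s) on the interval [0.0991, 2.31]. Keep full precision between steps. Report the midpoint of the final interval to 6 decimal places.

1.135459

f(0.099100) = -3.206530, f(2.310000) = 1.947696 (opposite signs)
step 1: m = 1.204550, f(m) = 0.110182 > 0 → root in [0.099100, 1.204550]
step 2: m = 0.651825, f(m) = -1.250168 < 0 → root in [0.651825, 1.204550]
step 3: m = 0.928187, f(m) = -0.514546 < 0 → root in [0.928187, 1.204550]
step 4: m = 1.066369, f(m) = -0.190167 < 0 → root in [1.066369, 1.204550]
Midpoint of [1.066369, 1.204550] = 1.135459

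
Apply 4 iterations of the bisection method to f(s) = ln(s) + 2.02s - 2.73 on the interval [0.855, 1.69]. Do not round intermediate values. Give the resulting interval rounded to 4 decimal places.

[1.2203, 1.2725]

f(0.855000) = -1.159554, f(1.690000) = 1.208529 (opposite signs)
step 1: m = 1.272500, f(m) = 0.081433 > 0 → root in [0.855000, 1.272500]
step 2: m = 1.063750, f(m) = -0.519425 < 0 → root in [1.063750, 1.272500]
step 3: m = 1.168125, f(m) = -0.214988 < 0 → root in [1.168125, 1.272500]
step 4: m = 1.220312, f(m) = -0.065862 < 0 → root in [1.220312, 1.272500]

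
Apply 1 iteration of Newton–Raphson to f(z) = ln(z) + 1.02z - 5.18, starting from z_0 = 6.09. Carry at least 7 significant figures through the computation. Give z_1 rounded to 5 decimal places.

f'(z) = 1/z + 1.02
z_0 = 6.090000: f = 2.838448, f' = 1.184204 → z_1 = 6.090000 - (2.838448)/(1.184204) = 3.693074

3.69307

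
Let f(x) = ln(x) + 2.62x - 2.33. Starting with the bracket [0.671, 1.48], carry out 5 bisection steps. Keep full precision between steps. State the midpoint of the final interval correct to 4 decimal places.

f(0.671000) = -0.970966, f(1.480000) = 1.939642 (opposite signs)
step 1: m = 1.075500, f(m) = 0.560596 > 0 → root in [0.671000, 1.075500]
step 2: m = 0.873250, f(m) = -0.177618 < 0 → root in [0.873250, 1.075500]
step 3: m = 0.974375, f(m) = 0.196903 > 0 → root in [0.873250, 0.974375]
step 4: m = 0.923812, f(m) = 0.011143 > 0 → root in [0.873250, 0.923812]
step 5: m = 0.898531, f(m) = -0.082842 < 0 → root in [0.898531, 0.923812]
Midpoint of [0.898531, 0.923812] = 0.911172

0.9112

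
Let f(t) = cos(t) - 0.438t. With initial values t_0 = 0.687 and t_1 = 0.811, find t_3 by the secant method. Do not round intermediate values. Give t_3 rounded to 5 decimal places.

f(t_0) = 0.472246, f(t_1) = 0.333556
t_2 = 0.811000 - (0.333556)·(0.811000 - 0.687000)/(0.333556 - (0.472246)) = 1.109225; f(t_2) = -0.040485
t_3 = 1.109225 - (-0.040485)·(1.109225 - 0.811000)/(-0.040485 - (0.333556)) = 1.076946; f(t_3) = 0.002317

1.07695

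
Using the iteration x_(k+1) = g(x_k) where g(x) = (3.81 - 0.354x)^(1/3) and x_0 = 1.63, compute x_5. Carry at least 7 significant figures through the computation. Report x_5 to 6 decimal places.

x_1 = g(1.630000) = 1.478658
x_2 = g(1.478658) = 1.486781
x_3 = g(1.486781) = 1.486347
x_4 = g(1.486347) = 1.486370
x_5 = g(1.486370) = 1.486369

1.486369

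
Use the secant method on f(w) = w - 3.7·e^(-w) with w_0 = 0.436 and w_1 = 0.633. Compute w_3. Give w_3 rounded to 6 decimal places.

1.144329

f(w_0) = -1.956486, f(w_1) = -1.331687
w_2 = 0.633000 - (-1.331687)·(0.633000 - 0.436000)/(-1.331687 - (-1.956486)) = 1.052883; f(w_2) = -0.238160
w_3 = 1.052883 - (-0.238160)·(1.052883 - 0.633000)/(-0.238160 - (-1.331687)) = 1.144329; f(w_3) = -0.033889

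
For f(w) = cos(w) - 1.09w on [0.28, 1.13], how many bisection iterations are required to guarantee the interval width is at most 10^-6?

Initial width b − a = 1.13 − 0.28 = 0.850000.
After n steps the width is (b−a)/2^n; need (b−a)/2^n ≤ 10^-6.
So n ≥ log₂(0.850000/10^-6) = log₂(850000.0000) ≈ 19.6971.
Hence n = 20.

20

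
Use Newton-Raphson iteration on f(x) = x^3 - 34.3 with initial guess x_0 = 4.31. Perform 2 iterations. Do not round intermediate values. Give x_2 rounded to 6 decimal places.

3.265205

f'(x) = 3x^2
x_0 = 4.310000: f = 45.762991, f' = 55.728300 → x_1 = 4.310000 - (45.762991)/(55.728300) = 3.488820
x_1 = 3.488820: f = 8.165429, f' = 36.515585 → x_2 = 3.488820 - (8.165429)/(36.515585) = 3.265205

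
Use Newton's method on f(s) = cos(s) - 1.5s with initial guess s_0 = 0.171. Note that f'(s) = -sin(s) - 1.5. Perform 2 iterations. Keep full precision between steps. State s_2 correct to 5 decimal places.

Newton update: s ← s − f(s)/f'(s).
s_0 = 0.171000: f = 0.728915, f' = -1.670168 → s_1 = 0.171000 - (0.728915)/(-1.670168) = 0.607432
s_1 = 0.607432: f = -0.090032, f' = -2.070761 → s_2 = 0.607432 - (-0.090032)/(-2.070761) = 0.563954

0.56395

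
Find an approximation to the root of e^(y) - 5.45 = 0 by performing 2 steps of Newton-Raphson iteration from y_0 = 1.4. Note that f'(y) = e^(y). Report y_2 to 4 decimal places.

y_0 = 1.400000: f = -1.394800, f' = 4.055200 → y_1 = 1.400000 - (-1.394800)/(4.055200) = 1.743953
y_1 = 1.743953: f = 0.269912, f' = 5.719912 → y_2 = 1.743953 - (0.269912)/(5.719912) = 1.696765

1.6968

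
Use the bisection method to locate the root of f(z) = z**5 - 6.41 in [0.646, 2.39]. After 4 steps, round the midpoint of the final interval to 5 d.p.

f(0.646000) = -6.297497, f(2.390000) = 71.571127 (opposite signs)
step 1: m = 1.518000, f(m) = 1.650442 > 0 → root in [0.646000, 1.518000]
step 2: m = 1.082000, f(m) = -4.927017 < 0 → root in [1.082000, 1.518000]
step 3: m = 1.300000, f(m) = -2.697070 < 0 → root in [1.300000, 1.518000]
step 4: m = 1.409000, f(m) = -0.856651 < 0 → root in [1.409000, 1.518000]
Midpoint of [1.409000, 1.518000] = 1.463500

1.46350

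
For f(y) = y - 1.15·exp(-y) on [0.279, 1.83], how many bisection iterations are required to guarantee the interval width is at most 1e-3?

Initial width b − a = 1.83 − 0.279 = 1.551000.
After n steps the width is (b−a)/2^n; need (b−a)/2^n ≤ 1e-3.
So n ≥ log₂(1.551000/1e-3) = log₂(1551.0000) ≈ 10.5990.
Hence n = 11.

11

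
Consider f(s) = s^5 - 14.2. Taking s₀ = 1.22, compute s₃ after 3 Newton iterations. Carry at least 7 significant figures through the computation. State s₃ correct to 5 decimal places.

1.74340

f'(s) = 5s⁴
s_0 = 1.220000: f = -11.497292, f' = 11.076673 → s_1 = 1.220000 - (-11.497292)/(11.076673) = 2.257973
s_1 = 2.257973: f = 44.494055, f' = 129.970652 → s_2 = 2.257973 - (44.494055)/(129.970652) = 1.915634
s_2 = 1.915634: f = 11.596624, f' = 67.331811 → s_3 = 1.915634 - (11.596624)/(67.331811) = 1.743403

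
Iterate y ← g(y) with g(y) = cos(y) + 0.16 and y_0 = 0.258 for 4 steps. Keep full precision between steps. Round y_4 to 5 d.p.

y_1 = g(0.258000) = 1.126902
y_2 = g(1.126902) = 0.589459
y_3 = g(0.589459) = 0.991241
y_4 = g(0.991241) = 0.707652

0.70765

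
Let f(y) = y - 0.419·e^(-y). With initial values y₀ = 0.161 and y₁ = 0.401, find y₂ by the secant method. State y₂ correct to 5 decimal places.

f(y_0) = -0.195691, f(y_1) = 0.120417
y_2 = 0.401000 - (0.120417)·(0.401000 - 0.161000)/(0.120417 - (-0.195691)) = 0.309576; f(y_2) = 0.002131

0.30958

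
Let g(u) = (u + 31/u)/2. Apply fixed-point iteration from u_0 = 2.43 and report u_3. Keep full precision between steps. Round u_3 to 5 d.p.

u_1 = g(2.430000) = 7.593601
u_2 = g(7.593601) = 5.837993
u_3 = g(5.837993) = 5.574019

5.57402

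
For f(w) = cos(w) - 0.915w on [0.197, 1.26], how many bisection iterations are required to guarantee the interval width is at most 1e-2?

Initial width b − a = 1.26 − 0.197 = 1.063000.
After n steps the width is (b−a)/2^n; need (b−a)/2^n ≤ 1e-2.
So n ≥ log₂(1.063000/1e-2) = log₂(106.3000) ≈ 6.7320.
Hence n = 7.

7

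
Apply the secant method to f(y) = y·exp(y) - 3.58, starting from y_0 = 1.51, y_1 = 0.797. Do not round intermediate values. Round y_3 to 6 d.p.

f(y_0) = 3.255363, f(y_1) = -1.811557
y_2 = 0.797000 - (-1.811557)·(0.797000 - 1.510000)/(-1.811557 - (3.255363)) = 1.051916; f(y_2) = -0.568225
y_3 = 1.051916 - (-0.568225)·(1.051916 - 0.797000)/(-0.568225 - (-1.811557)) = 1.168417; f(y_3) = 0.178679

1.168417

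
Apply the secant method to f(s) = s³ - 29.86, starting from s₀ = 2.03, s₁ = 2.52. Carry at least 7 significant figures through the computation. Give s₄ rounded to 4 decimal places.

3.0967

Secant update: s_(k+1) = s_k − f(s_k)·(s_k − s_(k-1))/(f(s_k) − f(s_(k-1))).
f(s_0) = -21.494573, f(s_1) = -13.856992
s_2 = 2.520000 - (-13.856992)·(2.520000 - 2.030000)/(-13.856992 - (-21.494573)) = 3.409015; f(s_2) = 9.757479
s_3 = 3.409015 - (9.757479)·(3.409015 - 2.520000)/(9.757479 - (-13.856992)) = 3.041675; f(s_3) = -1.719073
s_4 = 3.041675 - (-1.719073)·(3.041675 - 3.409015)/(-1.719073 - (9.757479)) = 3.096699; f(s_4) = -0.164071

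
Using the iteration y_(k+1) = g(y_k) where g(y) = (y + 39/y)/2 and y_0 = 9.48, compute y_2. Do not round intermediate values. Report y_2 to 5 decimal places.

6.26741

y_1 = g(9.480000) = 6.796962
y_2 = g(6.796962) = 6.267410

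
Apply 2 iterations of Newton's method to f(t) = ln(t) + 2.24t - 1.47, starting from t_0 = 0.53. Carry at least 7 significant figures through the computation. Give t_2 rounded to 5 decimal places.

0.77176

Newton update: t ← t − f(t)/f'(t).
f'(t) = 1/t + 2.24
t_0 = 0.530000: f = -0.917678, f' = 4.126792 → t_1 = 0.530000 - (-0.917678)/(4.126792) = 0.752371
t_1 = 0.752371: f = -0.069215, f' = 3.569132 → t_2 = 0.752371 - (-0.069215)/(3.569132) = 0.771764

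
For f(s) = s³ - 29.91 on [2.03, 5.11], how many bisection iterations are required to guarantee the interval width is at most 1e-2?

9

Initial width b − a = 5.11 − 2.03 = 3.080000.
After n steps the width is (b−a)/2^n; need (b−a)/2^n ≤ 1e-2.
So n ≥ log₂(3.080000/1e-2) = log₂(308.0000) ≈ 8.2668.
Hence n = 9.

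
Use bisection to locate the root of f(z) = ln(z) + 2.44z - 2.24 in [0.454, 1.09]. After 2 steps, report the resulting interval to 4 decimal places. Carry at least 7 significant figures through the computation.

f(0.454000) = -1.921898, f(1.090000) = 0.505778 (opposite signs)
step 1: m = 0.772000, f(m) = -0.615091 < 0 → root in [0.772000, 1.090000]
step 2: m = 0.931000, f(m) = -0.039856 < 0 → root in [0.931000, 1.090000]

[0.9310, 1.0900]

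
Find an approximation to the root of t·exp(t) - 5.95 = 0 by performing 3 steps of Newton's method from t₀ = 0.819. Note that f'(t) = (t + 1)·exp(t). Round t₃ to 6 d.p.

1.432381

t_0 = 0.819000: f = -4.092319, f' = 4.125911 → t_1 = 0.819000 - (-4.092319)/(4.125911) = 1.810858
t_1 = 1.810858: f = 5.124656, f' = 17.190350 → t_2 = 1.810858 - (5.124656)/(17.190350) = 1.512746
t_2 = 1.512746: f = 0.916623, f' = 11.405801 → t_3 = 1.512746 - (0.916623)/(11.405801) = 1.432381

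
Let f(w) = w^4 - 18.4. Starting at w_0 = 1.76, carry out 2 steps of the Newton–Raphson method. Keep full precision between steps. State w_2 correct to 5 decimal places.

f'(w) = 4w^3
w_0 = 1.760000: f = -8.804874, f' = 21.807104 → w_1 = 1.760000 - (-8.804874)/(21.807104) = 2.163762
w_1 = 2.163762: f = 3.519859, f' = 40.521760 → w_2 = 2.163762 - (3.519859)/(40.521760) = 2.076898

2.07690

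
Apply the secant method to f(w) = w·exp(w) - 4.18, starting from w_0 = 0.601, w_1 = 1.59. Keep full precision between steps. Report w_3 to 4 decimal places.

1.1844

f(w_0) = -3.083811, f(w_1) = 3.616961
w_2 = 1.590000 - (3.616961)·(1.590000 - 0.601000)/(3.616961 - (-3.083811)) = 1.056155; f(w_2) = -1.143244
w_3 = 1.056155 - (-1.143244)·(1.056155 - 1.590000)/(-1.143244 - (3.616961)) = 1.184367; f(w_3) = -0.308759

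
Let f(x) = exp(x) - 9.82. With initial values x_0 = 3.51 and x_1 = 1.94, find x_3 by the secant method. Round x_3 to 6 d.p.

f(x_0) = 23.628268, f(x_1) = -2.861249
x_2 = 1.940000 - (-2.861249)·(1.940000 - 3.510000)/(-2.861249 - (23.628268)) = 2.109583; f(x_2) = -1.575201
x_3 = 2.109583 - (-1.575201)·(2.109583 - 1.940000)/(-1.575201 - (-2.861249)) = 2.317294; f(x_3) = 0.328174

2.317294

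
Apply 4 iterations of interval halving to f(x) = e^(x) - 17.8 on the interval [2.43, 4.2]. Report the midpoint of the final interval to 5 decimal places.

2.92781

f(2.430000) = -6.441118, f(4.200000) = 48.886331 (opposite signs)
step 1: m = 3.315000, f(m) = 9.722394 > 0 → root in [2.430000, 3.315000]
step 2: m = 2.872500, f(m) = -0.118834 < 0 → root in [2.872500, 3.315000]
step 3: m = 3.093750, f(m) = 4.259647 > 0 → root in [2.872500, 3.093750]
step 4: m = 2.983125, f(m) = 1.949437 > 0 → root in [2.872500, 2.983125]
Midpoint of [2.872500, 2.983125] = 2.927813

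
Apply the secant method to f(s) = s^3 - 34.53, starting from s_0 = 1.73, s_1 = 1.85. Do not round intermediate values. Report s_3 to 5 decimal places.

f(s_0) = -29.352283, f(s_1) = -28.198375
s_2 = 1.850000 - (-28.198375)·(1.850000 - 1.730000)/(-28.198375 - (-29.352283)) = 4.782474; f(s_2) = 74.855008
s_3 = 4.782474 - (74.855008)·(4.782474 - 1.850000)/(74.855008 - (-28.198375)) = 2.652409; f(s_3) = -15.869570

2.65241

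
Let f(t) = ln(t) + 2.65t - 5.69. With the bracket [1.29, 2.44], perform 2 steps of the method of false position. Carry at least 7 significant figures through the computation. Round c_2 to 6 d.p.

False-position update: c = (a·f(b) − b·f(a))/(f(b) − f(a)); replace the endpoint whose sign matches f(c).
f(1.290000) = -2.016858, f(2.440000) = 1.667998
step 1: c = 1.919438, f(c) = 0.048542 > 0 → new bracket [1.290000, 1.919438]
step 2: c = 1.904644, f(c) = 0.001603 > 0 → new bracket [1.290000, 1.904644]

1.904644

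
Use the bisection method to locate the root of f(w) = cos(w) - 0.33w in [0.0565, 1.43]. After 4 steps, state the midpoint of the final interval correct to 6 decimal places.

f(0.056500) = 0.979759, f(1.430000) = -0.331568 (opposite signs)
step 1: m = 0.743250, f(m) = 0.491001 > 0 → root in [0.743250, 1.430000]
step 2: m = 1.086625, f(m) = 0.106889 > 0 → root in [1.086625, 1.430000]
step 3: m = 1.258312, f(m) = -0.107820 < 0 → root in [1.086625, 1.258312]
step 4: m = 1.172469, f(m) = 0.000963 > 0 → root in [1.172469, 1.258312]
Midpoint of [1.172469, 1.258312] = 1.215391

1.215391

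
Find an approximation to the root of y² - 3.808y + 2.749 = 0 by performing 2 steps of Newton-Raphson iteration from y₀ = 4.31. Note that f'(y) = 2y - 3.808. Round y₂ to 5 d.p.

2.91285

y_0 = 4.310000: f = 4.912620, f' = 4.812000 → y_1 = 4.310000 - (4.912620)/(4.812000) = 3.289090
y_1 = 3.289090: f = 1.042258, f' = 2.770180 → y_2 = 3.289090 - (1.042258)/(2.770180) = 2.912848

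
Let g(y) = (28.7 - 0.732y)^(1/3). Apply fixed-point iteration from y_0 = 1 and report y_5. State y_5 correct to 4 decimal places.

y_1 = g(1.000000) = 3.035432
y_2 = g(3.035432) = 2.980543
y_3 = g(2.980543) = 2.982050
y_4 = g(2.982050) = 2.982009
y_5 = g(2.982009) = 2.982010

2.9820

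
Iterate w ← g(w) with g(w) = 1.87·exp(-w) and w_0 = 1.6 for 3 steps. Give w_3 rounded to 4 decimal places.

w_1 = g(1.600000) = 0.377546
w_2 = g(0.377546) = 1.281962
w_3 = g(1.281962) = 0.518910

0.5189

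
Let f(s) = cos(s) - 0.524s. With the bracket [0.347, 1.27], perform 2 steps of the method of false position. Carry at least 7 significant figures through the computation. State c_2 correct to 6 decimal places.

1.010039

False-position update: c = (a·f(b) − b·f(a))/(f(b) − f(a)); replace the endpoint whose sign matches f(c).
f(0.347000) = 0.758569, f(1.270000) = -0.369199
step 1: c = 0.967836, f(c) = 0.059937 > 0 → new bracket [0.967836, 1.270000]
step 2: c = 1.010039, f(c) = 0.002567 > 0 → new bracket [1.010039, 1.270000]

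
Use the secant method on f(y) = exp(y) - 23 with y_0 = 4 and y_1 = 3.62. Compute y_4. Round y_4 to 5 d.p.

Secant update: y_(k+1) = y_k − f(y_k)·(y_k − y_(k-1))/(f(y_k) − f(y_(k-1))).
f(y_0) = 31.598150, f(y_1) = 14.337568
y_2 = 3.620000 - (14.337568)·(3.620000 - 4.000000)/(14.337568 - (31.598150)) = 3.304352; f(y_2) = 4.230878
y_3 = 3.304352 - (4.230878)·(3.304352 - 3.620000)/(4.230878 - (14.337568)) = 3.172214; f(y_3) = 0.860260
y_4 = 3.172214 - (0.860260)·(3.172214 - 3.304352)/(0.860260 - (4.230878)) = 3.138490; f(y_4) = 0.069002

3.13849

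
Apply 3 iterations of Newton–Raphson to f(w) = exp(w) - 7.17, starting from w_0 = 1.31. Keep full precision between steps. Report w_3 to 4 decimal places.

f'(w) = exp(w)
w_0 = 1.310000: f = -3.463826, f' = 3.706174 → w_1 = 1.310000 - (-3.463826)/(3.706174) = 2.244610
w_1 = 2.244610: f = 2.266733, f' = 9.436733 → w_2 = 2.244610 - (2.266733)/(9.436733) = 2.004407
w_2 = 2.004407: f = 0.251689, f' = 7.421689 → w_3 = 2.004407 - (0.251689)/(7.421689) = 1.970494

1.9705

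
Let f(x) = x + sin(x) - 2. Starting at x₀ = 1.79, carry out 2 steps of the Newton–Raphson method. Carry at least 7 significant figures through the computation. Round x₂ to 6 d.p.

f'(x) = 1 + cos(x)
x_0 = 1.790000: f = 0.766071, f' = 0.782548 → x_1 = 1.790000 - (0.766071)/(0.782548) = 0.811055
x_1 = 0.811055: f = -0.463931, f' = 1.688734 → x_2 = 0.811055 - (-0.463931)/(1.688734) = 1.085776

1.085776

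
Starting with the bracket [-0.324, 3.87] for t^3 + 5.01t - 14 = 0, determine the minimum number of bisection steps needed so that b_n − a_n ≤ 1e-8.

Initial width b − a = 3.87 − -0.324 = 4.194000.
After n steps the width is (b−a)/2^n; need (b−a)/2^n ≤ 1e-8.
So n ≥ log₂(4.194000/1e-8) = log₂(419400000.0000) ≈ 28.6438.
Hence n = 29.

29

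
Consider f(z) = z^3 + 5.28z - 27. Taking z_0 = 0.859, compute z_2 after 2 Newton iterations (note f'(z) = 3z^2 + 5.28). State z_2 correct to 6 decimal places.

2.800870

Newton update: z ← z − f(z)/f'(z).
z_0 = 0.859000: f = -21.830640, f' = 7.493643 → z_1 = 0.859000 - (-21.830640)/(7.493643) = 3.772221
z_1 = 3.772221: f = 46.594729, f' = 47.968960 → z_2 = 3.772221 - (46.594729)/(47.968960) = 2.800870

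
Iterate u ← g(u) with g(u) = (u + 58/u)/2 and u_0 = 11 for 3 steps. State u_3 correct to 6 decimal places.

7.615791

u_1 = g(11.000000) = 8.136364
u_2 = g(8.136364) = 7.632428
u_3 = g(7.632428) = 7.615791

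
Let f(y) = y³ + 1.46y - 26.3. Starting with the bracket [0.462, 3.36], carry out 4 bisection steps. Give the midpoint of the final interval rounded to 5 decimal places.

f(0.462000) = -25.526869, f(3.360000) = 16.538656 (opposite signs)
step 1: m = 1.911000, f(m) = -16.531119 < 0 → root in [1.911000, 3.360000]
step 2: m = 2.635500, f(m) = -4.146355 < 0 → root in [2.635500, 3.360000]
step 3: m = 2.997750, f(m) = 5.016011 > 0 → root in [2.635500, 2.997750]
step 4: m = 2.816625, f(m) = 0.157619 > 0 → root in [2.635500, 2.816625]
Midpoint of [2.635500, 2.816625] = 2.726063

2.72606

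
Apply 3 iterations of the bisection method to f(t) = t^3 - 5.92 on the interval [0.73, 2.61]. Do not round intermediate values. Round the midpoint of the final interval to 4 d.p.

1.7875

f(0.730000) = -5.530983, f(2.610000) = 11.859581 (opposite signs)
step 1: m = 1.670000, f(m) = -1.262537 < 0 → root in [1.670000, 2.610000]
step 2: m = 2.140000, f(m) = 3.880344 > 0 → root in [1.670000, 2.140000]
step 3: m = 1.905000, f(m) = 0.993293 > 0 → root in [1.670000, 1.905000]
Midpoint of [1.670000, 1.905000] = 1.787500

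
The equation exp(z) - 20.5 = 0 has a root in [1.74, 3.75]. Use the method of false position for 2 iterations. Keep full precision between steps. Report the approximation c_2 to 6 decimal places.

f(1.740000) = -14.802657, f(3.750000) = 22.021082
step 1: c = 2.547993, f(c) = -7.718568 < 0 → new bracket [2.547993, 3.750000]
step 2: c = 2.859960, f(c) = -3.039175 < 0 → new bracket [2.859960, 3.750000]

2.859960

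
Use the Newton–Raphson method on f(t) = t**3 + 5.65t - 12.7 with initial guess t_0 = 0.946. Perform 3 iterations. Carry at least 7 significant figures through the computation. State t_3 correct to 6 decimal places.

f'(t) = 3t**2 + 5.65
t_0 = 0.946000: f = -6.508509, f' = 8.334748 → t_1 = 0.946000 - (-6.508509)/(8.334748) = 1.726889
t_1 = 1.726889: f = 2.206751, f' = 14.596432 → t_2 = 1.726889 - (2.206751)/(14.596432) = 1.575704
t_2 = 1.575704: f = 0.114957, f' = 13.098532 → t_3 = 1.575704 - (0.114957)/(13.098532) = 1.566928

1.566928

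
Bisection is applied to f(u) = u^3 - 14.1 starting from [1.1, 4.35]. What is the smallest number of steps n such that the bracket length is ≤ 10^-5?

19

Initial width b − a = 4.35 − 1.1 = 3.250000.
After n steps the width is (b−a)/2^n; need (b−a)/2^n ≤ 10^-5.
So n ≥ log₂(3.250000/10^-5) = log₂(325000.0000) ≈ 18.3101.
Hence n = 19.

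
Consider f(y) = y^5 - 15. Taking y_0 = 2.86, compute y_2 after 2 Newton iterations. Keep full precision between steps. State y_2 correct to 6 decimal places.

1.967565

Newton update: y ← y − f(y)/f'(y).
f'(y) = 5y^4
y_0 = 2.860000: f = 176.350749, f' = 334.529281 → y_1 = 2.860000 - (176.350749)/(334.529281) = 2.332839
y_1 = 2.332839: f = 54.091393, f' = 148.084351 → y_2 = 2.332839 - (54.091393)/(148.084351) = 1.967565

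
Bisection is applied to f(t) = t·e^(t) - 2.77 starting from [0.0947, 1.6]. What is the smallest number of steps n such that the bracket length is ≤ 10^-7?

24

Initial width b − a = 1.6 − 0.0947 = 1.505300.
After n steps the width is (b−a)/2^n; need (b−a)/2^n ≤ 10^-7.
So n ≥ log₂(1.505300/10^-7) = log₂(15053000.0000) ≈ 23.8435.
Hence n = 24.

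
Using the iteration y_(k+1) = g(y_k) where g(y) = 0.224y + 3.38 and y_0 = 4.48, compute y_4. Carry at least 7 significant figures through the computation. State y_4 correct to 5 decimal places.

y_1 = g(4.480000) = 4.383520
y_2 = g(4.383520) = 4.361908
y_3 = g(4.361908) = 4.357067
y_4 = g(4.357067) = 4.355983

4.35598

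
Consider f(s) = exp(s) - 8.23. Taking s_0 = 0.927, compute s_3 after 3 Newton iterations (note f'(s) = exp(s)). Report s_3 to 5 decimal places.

Newton update: s ← s − f(s)/f'(s).
s_0 = 0.927000: f = -5.703083, f' = 2.526917 → s_1 = 0.927000 - (-5.703083)/(2.526917) = 3.183933
s_1 = 3.183933: f = 15.911520, f' = 24.141520 → s_2 = 3.183933 - (15.911520)/(24.141520) = 2.524840
s_2 = 2.524840: f = 4.258892, f' = 12.488892 → s_3 = 2.524840 - (4.258892)/(12.488892) = 2.183825

2.18383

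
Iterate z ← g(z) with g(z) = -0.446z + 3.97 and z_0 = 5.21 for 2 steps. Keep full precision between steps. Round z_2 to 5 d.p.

3.23573

z_1 = g(5.210000) = 1.646340
z_2 = g(1.646340) = 3.235732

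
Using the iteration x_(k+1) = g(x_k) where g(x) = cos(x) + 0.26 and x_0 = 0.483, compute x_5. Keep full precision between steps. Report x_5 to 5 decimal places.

0.98189

x_1 = g(0.483000) = 1.145606
x_2 = g(1.145606) = 0.672495
x_3 = g(0.672495) = 1.042270
x_4 = g(1.042270) = 0.764261
x_5 = g(0.764261) = 0.981894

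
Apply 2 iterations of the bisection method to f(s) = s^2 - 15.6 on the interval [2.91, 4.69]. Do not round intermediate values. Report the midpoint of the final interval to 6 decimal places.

f(2.910000) = -7.131900, f(4.690000) = 6.396100 (opposite signs)
step 1: m = 3.800000, f(m) = -1.160000 < 0 → root in [3.800000, 4.690000]
step 2: m = 4.245000, f(m) = 2.420025 > 0 → root in [3.800000, 4.245000]
Midpoint of [3.800000, 4.245000] = 4.022500

4.022500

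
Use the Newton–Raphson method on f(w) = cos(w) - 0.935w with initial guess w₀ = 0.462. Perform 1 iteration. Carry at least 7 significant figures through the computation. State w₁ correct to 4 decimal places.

0.7975

f'(w) = -sin(w) - 0.935
w_0 = 0.462000: f = 0.463193, f' = -1.380739 → w_1 = 0.462000 - (0.463193)/(-1.380739) = 0.797467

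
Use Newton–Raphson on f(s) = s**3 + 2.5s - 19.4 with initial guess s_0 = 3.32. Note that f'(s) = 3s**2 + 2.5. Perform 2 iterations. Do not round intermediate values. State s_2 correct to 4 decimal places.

Newton update: s ← s − f(s)/f'(s).
s_0 = 3.320000: f = 25.494368, f' = 35.567200 → s_1 = 3.320000 - (25.494368)/(35.567200) = 2.603206
s_1 = 2.603206: f = 4.749105, f' = 22.830039 → s_2 = 2.603206 - (4.749105)/(22.830039) = 2.395186

2.3952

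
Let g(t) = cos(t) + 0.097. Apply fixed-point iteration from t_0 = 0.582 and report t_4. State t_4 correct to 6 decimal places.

0.744594

t_1 = g(0.582000) = 0.932365
t_2 = g(0.932365) = 0.692937
t_3 = g(0.692937) = 0.866373
t_4 = g(0.866373) = 0.744594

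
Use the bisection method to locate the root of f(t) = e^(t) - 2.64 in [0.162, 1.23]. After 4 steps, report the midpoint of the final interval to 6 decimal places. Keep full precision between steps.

0.996375

f(0.162000) = -1.464140, f(1.230000) = 0.781230 (opposite signs)
step 1: m = 0.696000, f(m) = -0.634286 < 0 → root in [0.696000, 1.230000]
step 2: m = 0.963000, f(m) = -0.020457 < 0 → root in [0.963000, 1.230000]
step 3: m = 1.096500, f(m) = 0.353670 > 0 → root in [0.963000, 1.096500]
step 4: m = 1.029750, f(m) = 0.160366 > 0 → root in [0.963000, 1.029750]
Midpoint of [0.963000, 1.029750] = 0.996375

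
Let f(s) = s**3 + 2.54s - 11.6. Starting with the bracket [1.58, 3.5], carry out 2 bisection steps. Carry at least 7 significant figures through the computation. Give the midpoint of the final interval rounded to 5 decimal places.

1.82000

f(1.580000) = -3.642488, f(3.500000) = 40.165000 (opposite signs)
step 1: m = 2.540000, f(m) = 11.238664 > 0 → root in [1.580000, 2.540000]
step 2: m = 2.060000, f(m) = 2.374216 > 0 → root in [1.580000, 2.060000]
Midpoint of [1.580000, 2.060000] = 1.820000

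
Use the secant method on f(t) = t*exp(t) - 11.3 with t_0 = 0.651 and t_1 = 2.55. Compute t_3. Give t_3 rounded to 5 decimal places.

Secant update: t_(k+1) = t_k − f(t_k)·(t_k − t_(k-1))/(f(t_k) − f(t_(k-1))).
f(t_0) = -10.051735, f(t_1) = 21.358115
t_2 = 2.550000 - (21.358115)·(2.550000 - 0.651000)/(21.358115 - (-10.051735)) = 1.258715; f(t_2) = -6.868196
t_3 = 1.258715 - (-6.868196)·(1.258715 - 2.550000)/(-6.868196 - (21.358115)) = 1.572918; f(t_3) = -3.717438

1.57292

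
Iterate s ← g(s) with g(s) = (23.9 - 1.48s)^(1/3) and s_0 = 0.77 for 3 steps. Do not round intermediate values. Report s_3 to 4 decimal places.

s_1 = g(0.770000) = 2.833957
s_2 = g(2.833957) = 2.701040
s_3 = g(2.701040) = 2.709998

2.7100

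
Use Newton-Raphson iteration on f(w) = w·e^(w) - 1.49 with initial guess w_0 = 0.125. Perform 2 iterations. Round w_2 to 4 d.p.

0.8500

f'(w) = (w + 1)·e^(w)
w_0 = 0.125000: f = -1.348356, f' = 1.274792 → w_1 = 0.125000 - (-1.348356)/(1.274792) = 1.182707
w_1 = 1.182707: f = 2.369404, f' = 7.122600 → w_2 = 1.182707 - (2.369404)/(7.122600) = 0.850047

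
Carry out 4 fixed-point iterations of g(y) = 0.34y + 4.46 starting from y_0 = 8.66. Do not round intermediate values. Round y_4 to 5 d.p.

y_1 = g(8.660000) = 7.404400
y_2 = g(7.404400) = 6.977496
y_3 = g(6.977496) = 6.832349
y_4 = g(6.832349) = 6.782999

6.78300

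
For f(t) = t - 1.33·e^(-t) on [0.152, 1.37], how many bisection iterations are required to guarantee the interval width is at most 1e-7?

24

Initial width b − a = 1.37 − 0.152 = 1.218000.
After n steps the width is (b−a)/2^n; need (b−a)/2^n ≤ 1e-7.
So n ≥ log₂(1.218000/1e-7) = log₂(12180000.0000) ≈ 23.5380.
Hence n = 24.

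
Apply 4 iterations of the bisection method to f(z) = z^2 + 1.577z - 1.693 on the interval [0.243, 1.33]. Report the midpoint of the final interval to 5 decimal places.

f(0.243000) = -1.250740, f(1.330000) = 2.173310 (opposite signs)
step 1: m = 0.786500, f(m) = 0.165893 > 0 → root in [0.243000, 0.786500]
step 2: m = 0.514750, f(m) = -0.616272 < 0 → root in [0.514750, 0.786500]
step 3: m = 0.650625, f(m) = -0.243651 < 0 → root in [0.650625, 0.786500]
step 4: m = 0.718562, f(m) = -0.043495 < 0 → root in [0.718562, 0.786500]
Midpoint of [0.718562, 0.786500] = 0.752531

0.75253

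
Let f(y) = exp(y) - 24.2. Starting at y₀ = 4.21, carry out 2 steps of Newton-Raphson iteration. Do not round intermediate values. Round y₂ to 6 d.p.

3.251143

f'(y) = exp(y)
y_0 = 4.210000: f = 43.156540, f' = 67.356540 → y_1 = 4.210000 - (43.156540)/(67.356540) = 3.569282
y_1 = 3.569282: f = 11.291105, f' = 35.491105 → y_2 = 3.569282 - (11.291105)/(35.491105) = 3.251143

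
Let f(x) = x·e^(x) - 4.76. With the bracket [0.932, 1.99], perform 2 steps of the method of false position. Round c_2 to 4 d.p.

1.2323

False-position update: c = (a·f(b) − b·f(a))/(f(b) − f(a)); replace the endpoint whose sign matches f(c).
f(0.932000) = -2.393108, f(1.990000) = 9.797912
step 1: c = 1.139686, f(c) = -1.197582 < 0 → new bracket [1.139686, 1.990000]
step 2: c = 1.232299, f(c) = -0.534319 < 0 → new bracket [1.232299, 1.990000]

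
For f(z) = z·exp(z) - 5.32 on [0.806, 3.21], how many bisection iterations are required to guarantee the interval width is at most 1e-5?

18

Initial width b − a = 3.21 − 0.806 = 2.404000.
After n steps the width is (b−a)/2^n; need (b−a)/2^n ≤ 1e-5.
So n ≥ log₂(2.404000/1e-5) = log₂(240400.0000) ≈ 17.8751.
Hence n = 18.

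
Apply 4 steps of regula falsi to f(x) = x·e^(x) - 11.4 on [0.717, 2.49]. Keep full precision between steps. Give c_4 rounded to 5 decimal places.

1.79961

f(0.717000) = -9.931384, f(2.490000) = 18.632578
step 1: c = 1.333453, f(c) = -6.340716 < 0 → new bracket [1.333453, 2.490000]
step 2: c = 1.627100, f(c) = -3.119531 < 0 → new bracket [1.627100, 2.490000]
step 3: c = 1.750851, f(c) = -1.315969 < 0 → new bracket [1.750851, 2.490000]
step 4: c = 1.799611, f(c) = -0.517216 < 0 → new bracket [1.799611, 2.490000]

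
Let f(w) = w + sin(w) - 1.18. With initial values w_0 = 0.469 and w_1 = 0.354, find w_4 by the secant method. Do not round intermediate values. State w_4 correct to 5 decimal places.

f(w_0) = -0.259006, f(w_1) = -0.479347
w_2 = 0.354000 - (-0.479347)·(0.354000 - 0.469000)/(-0.479347 - (-0.259006)) = 0.604179; f(w_2) = -0.007734
w_3 = 0.604179 - (-0.007734)·(0.604179 - 0.354000)/(-0.007734 - (-0.479347)) = 0.608282; f(w_3) = -0.000260
w_4 = 0.608282 - (-0.000260)·(0.608282 - 0.604179)/(-0.000260 - (-0.007734)) = 0.608424; f(w_4) = -0.000000

0.60842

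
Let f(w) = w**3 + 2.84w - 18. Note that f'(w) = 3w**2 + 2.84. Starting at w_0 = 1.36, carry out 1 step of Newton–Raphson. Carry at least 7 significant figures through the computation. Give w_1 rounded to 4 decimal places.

w_0 = 1.360000: f = -11.622144, f' = 8.388800 → w_1 = 1.360000 - (-11.622144)/(8.388800) = 2.745436

2.7454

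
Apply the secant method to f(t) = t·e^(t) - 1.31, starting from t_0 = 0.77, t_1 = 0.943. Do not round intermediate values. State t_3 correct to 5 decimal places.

0.67401

f(t_0) = 0.353020, f(t_1) = 1.111316
t_2 = 0.943000 - (1.111316)·(0.943000 - 0.770000)/(1.111316 - (0.353020)) = 0.689461; f(t_2) = 0.063848
t_3 = 0.689461 - (0.063848)·(0.689461 - 0.943000)/(0.063848 - (1.111316)) = 0.674006; f(t_3) = 0.012456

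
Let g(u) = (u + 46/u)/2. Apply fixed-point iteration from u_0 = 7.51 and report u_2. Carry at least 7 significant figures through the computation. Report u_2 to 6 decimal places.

u_1 = g(7.510000) = 6.817583
u_2 = g(6.817583) = 6.782421

6.782421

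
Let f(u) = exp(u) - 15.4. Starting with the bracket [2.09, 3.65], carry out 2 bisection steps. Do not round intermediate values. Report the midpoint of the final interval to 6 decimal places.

2.675000

f(2.090000) = -7.315085, f(3.650000) = 23.074666 (opposite signs)
step 1: m = 2.870000, f(m) = 2.237018 > 0 → root in [2.090000, 2.870000]
step 2: m = 2.480000, f(m) = -3.458736 < 0 → root in [2.480000, 2.870000]
Midpoint of [2.480000, 2.870000] = 2.675000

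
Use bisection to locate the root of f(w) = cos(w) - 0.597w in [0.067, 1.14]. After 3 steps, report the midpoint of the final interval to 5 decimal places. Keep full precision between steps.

0.93881

f(0.067000) = 0.957757, f(1.140000) = -0.262985 (opposite signs)
step 1: m = 0.603500, f(m) = 0.463065 > 0 → root in [0.603500, 1.140000]
step 2: m = 0.871750, f(m) = 0.123053 > 0 → root in [0.871750, 1.140000]
step 3: m = 1.005875, f(m) = -0.065158 < 0 → root in [0.871750, 1.005875]
Midpoint of [0.871750, 1.005875] = 0.938812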